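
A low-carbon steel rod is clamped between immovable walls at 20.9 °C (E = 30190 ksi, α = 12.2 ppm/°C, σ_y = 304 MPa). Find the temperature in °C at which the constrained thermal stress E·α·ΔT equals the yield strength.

141 °C

E = 30190 ksi = 208.2 GPa.
E·α·ΔT = 304.0 MPa ⇒ ΔT = 304.0 / (208.2×10³ × 12.2×10⁻⁶) = 119.7 K.
T = 20.9 + 119.7 = 140.6 °C.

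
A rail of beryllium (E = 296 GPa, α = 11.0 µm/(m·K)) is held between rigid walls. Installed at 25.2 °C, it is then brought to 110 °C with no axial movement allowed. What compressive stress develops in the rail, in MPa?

276 MPa

ΔT = 84.80 K. Constrained thermal stress σ = E·α·ΔT = 296.0×10³ MPa × 11.0×10⁻⁶ × 84.80 = 276 MPa (compressive).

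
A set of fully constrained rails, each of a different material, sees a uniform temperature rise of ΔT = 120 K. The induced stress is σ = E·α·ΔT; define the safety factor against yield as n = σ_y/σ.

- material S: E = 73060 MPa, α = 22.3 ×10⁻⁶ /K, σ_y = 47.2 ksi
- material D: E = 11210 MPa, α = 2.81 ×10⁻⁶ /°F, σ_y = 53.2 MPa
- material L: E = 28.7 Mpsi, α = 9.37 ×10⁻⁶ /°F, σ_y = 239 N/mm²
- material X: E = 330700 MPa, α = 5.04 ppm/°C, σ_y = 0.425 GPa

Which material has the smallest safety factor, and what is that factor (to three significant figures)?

Converting E to GPa, α to ×10⁻⁶/K, σ_y to MPa, then σ and n for each:
  material S: E = 73.06, α = 22.3, σ_y = 325.4 → σ = 196 MPa, n = 1.66
  material D: E = 11.21, α = 5.06, σ_y = 53.20 → σ = 6.80 MPa, n = 7.82
  material L: E = 197.9, α = 16.9, σ_y = 239.0 → σ = 400 MPa, n = 0.597
  material X: E = 330.7, α = 5.04, σ_y = 425.0 → σ = 200 MPa, n = 2.12
The minimum is material L at n = 0.597.

material L, n = 0.597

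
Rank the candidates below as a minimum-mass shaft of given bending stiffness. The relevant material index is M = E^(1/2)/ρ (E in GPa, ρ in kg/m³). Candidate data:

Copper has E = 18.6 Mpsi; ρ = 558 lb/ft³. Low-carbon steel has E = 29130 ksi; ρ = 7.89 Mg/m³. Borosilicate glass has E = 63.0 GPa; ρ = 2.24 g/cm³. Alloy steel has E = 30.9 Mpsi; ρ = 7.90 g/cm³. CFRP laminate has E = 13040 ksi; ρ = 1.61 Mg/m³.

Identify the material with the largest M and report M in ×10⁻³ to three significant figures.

In SI units:
  copper: E = 128.2 GPa, ρ = 8938 kg/m³
  low-carbon steel: E = 200.8 GPa, ρ = 7890 kg/m³
  borosilicate glass: E = 63.00 GPa, ρ = 2240 kg/m³
  alloy steel: E = 213.0 GPa, ρ = 7900 kg/m³
  CFRP laminate: E = 89.91 GPa, ρ = 1610 kg/m³
  CFRP laminate: M = 5.89×10⁻³
  borosilicate glass: M = 3.54×10⁻³
  alloy steel: M = 1.85×10⁻³
  low-carbon steel: M = 1.80×10⁻³
  copper: M = 1.27×10⁻³
CFRP laminate ranks first.

CFRP laminate, M = 5.89×10⁻³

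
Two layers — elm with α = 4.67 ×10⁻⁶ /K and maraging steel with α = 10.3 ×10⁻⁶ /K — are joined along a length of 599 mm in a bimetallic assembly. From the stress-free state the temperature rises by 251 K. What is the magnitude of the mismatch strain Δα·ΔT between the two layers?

Δα = |4.67 − 10.3|×10⁻⁶/K = 5.63×10⁻⁶/K.
Mismatch strain = Δα·ΔT = 5.63×10⁻⁶ × 251.0 = 1.41×10⁻³.

1.41×10⁻³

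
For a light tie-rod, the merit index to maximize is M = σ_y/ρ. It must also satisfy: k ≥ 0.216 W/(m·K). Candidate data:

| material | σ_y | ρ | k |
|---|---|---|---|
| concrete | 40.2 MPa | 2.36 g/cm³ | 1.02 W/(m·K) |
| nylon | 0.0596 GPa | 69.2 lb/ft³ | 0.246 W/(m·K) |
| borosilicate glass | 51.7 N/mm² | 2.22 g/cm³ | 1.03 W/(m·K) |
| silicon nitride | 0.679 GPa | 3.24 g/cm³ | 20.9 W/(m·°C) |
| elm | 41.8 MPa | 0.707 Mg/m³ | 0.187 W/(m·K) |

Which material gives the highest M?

silicon nitride

Screen on constraints: k ≥ 0.216 W/(m·K). Survivors: concrete, nylon, borosilicate glass, silicon nitride.
Putting every candidate on a common basis:
  concrete: σ_y = 40.20 MPa, ρ = 2360 kg/m³
  nylon: σ_y = 59.60 MPa, ρ = 1108 kg/m³
  borosilicate glass: σ_y = 51.70 MPa, ρ = 2220 kg/m³
  silicon nitride: σ_y = 679.0 MPa, ρ = 3240 kg/m³
  silicon nitride: M = 210 kN·m/kg
  nylon: M = 53.8 kN·m/kg
  borosilicate glass: M = 23.3 kN·m/kg
  concrete: M = 17.0 kN·m/kg
The maximum is for silicon nitride.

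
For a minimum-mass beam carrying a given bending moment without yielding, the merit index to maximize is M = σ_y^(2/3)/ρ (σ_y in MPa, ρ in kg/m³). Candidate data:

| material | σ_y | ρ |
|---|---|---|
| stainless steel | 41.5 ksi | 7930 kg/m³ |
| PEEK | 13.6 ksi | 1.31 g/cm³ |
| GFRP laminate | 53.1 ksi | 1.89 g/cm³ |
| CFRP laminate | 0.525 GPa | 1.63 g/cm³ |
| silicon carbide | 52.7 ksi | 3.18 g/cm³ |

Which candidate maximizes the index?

Convert each candidate to consistent units, then evaluate M:
  stainless steel: σ_y = 286.1 MPa, ρ = 7930 kg/m³
  PEEK: σ_y = 93.77 MPa, ρ = 1310 kg/m³
  GFRP laminate: σ_y = 366.1 MPa, ρ = 1890 kg/m³
  CFRP laminate: σ_y = 525.0 MPa, ρ = 1630 kg/m³
  silicon carbide: σ_y = 363.4 MPa, ρ = 3180 kg/m³
  CFRP laminate: M = 39.9×10⁻³
  GFRP laminate: M = 27.1×10⁻³
  silicon carbide: M = 16.0×10⁻³
  PEEK: M = 15.8×10⁻³
  stainless steel: M = 5.48×10⁻³
CFRP laminate ranks first.

CFRP laminate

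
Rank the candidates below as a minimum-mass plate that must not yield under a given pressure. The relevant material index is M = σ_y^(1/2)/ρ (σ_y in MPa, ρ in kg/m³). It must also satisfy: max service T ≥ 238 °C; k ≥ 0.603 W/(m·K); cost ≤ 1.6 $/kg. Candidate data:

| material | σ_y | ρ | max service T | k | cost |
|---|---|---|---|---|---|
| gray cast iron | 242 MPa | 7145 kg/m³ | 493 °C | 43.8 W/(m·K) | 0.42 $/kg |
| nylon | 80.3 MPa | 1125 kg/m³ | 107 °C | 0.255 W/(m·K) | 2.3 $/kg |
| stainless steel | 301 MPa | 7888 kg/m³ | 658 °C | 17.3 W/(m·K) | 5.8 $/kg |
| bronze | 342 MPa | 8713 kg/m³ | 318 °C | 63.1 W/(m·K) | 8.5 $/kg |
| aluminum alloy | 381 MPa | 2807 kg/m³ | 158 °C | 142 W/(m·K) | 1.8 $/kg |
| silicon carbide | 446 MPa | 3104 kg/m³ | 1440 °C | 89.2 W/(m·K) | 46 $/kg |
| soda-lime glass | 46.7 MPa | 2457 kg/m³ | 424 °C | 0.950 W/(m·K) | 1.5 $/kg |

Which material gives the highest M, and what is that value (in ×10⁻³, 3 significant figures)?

Screen on constraints: max service T ≥ 238 °C; k ≥ 0.603 W/(m·K); cost ≤ 1.6 $/kg. Survivors: gray cast iron, soda-lime glass.
Per-candidate index values:
  soda-lime glass: M = 2.78×10⁻³
  gray cast iron: M = 2.18×10⁻³
Highest index: soda-lime glass.

soda-lime glass, M = 2.78×10⁻³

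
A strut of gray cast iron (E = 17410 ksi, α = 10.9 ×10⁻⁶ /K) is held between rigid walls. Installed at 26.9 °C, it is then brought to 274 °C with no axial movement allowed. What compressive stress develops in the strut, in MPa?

323 MPa

E = 17410 ksi = 120.0 GPa.
ΔT = 247.1 K. Constrained thermal stress σ = E·α·ΔT = 120.0×10³ MPa × 10.9×10⁻⁶ × 247.1 = 323 MPa (compressive).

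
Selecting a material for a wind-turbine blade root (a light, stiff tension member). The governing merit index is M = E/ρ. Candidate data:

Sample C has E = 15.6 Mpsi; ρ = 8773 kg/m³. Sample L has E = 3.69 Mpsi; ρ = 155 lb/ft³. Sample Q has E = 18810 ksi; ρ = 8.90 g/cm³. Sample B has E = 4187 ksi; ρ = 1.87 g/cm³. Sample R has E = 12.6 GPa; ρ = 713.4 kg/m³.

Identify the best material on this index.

sample R

In SI units:
  sample C: E = 107.6 GPa, ρ = 8773 kg/m³
  sample L: E = 25.44 GPa, ρ = 2483 kg/m³
  sample Q: E = 129.7 GPa, ρ = 8900 kg/m³
  sample B: E = 28.87 GPa, ρ = 1870 kg/m³
  sample R: E = 12.60 GPa, ρ = 713.4 kg/m³
  sample R: M = 17.7 MN·m/kg
  sample B: M = 15.4 MN·m/kg
  sample Q: M = 14.6 MN·m/kg
  sample C: M = 12.3 MN·m/kg
  sample L: M = 10.2 MN·m/kg
Highest index: sample R.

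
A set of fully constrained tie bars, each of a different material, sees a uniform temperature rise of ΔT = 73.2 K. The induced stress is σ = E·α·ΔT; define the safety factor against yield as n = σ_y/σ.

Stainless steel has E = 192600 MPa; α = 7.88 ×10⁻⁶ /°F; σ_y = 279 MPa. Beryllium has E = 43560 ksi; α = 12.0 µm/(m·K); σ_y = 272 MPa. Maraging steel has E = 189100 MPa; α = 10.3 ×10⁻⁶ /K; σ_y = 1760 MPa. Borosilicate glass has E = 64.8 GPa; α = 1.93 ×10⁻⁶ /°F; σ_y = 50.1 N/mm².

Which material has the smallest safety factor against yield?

Converting E to GPa, α to ×10⁻⁶/K, σ_y to MPa, then σ and n for each:
  stainless steel: E = 192.6, α = 14.2, σ_y = 279.0 → σ = 200 MPa, n = 1.40
  beryllium: E = 300.3, α = 12.0, σ_y = 272.0 → σ = 264 MPa, n = 1.03
  maraging steel: E = 189.1, α = 10.3, σ_y = 1760 → σ = 143 MPa, n = 12.3
  borosilicate glass: E = 64.80, α = 3.47, σ_y = 50.10 → σ = 16.5 MPa, n = 3.04
Smallest n: beryllium with n = 1.03.

beryllium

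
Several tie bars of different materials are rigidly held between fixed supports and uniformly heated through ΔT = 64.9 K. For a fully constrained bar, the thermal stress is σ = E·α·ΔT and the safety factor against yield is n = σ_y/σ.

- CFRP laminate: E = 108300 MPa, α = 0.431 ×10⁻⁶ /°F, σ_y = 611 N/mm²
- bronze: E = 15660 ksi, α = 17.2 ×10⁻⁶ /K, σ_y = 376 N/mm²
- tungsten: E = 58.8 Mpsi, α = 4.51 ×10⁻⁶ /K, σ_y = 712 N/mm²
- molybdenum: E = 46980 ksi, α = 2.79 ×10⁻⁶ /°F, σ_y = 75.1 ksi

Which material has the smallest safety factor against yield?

With everything in SI (GPa, ×10⁻⁶/K, MPa):
  CFRP laminate: E = 108.3, α = 0.776, σ_y = 611.0 → σ = 5.45 MPa, n = 112
  bronze: E = 108.0, α = 17.2, σ_y = 376.0 → σ = 121 MPa, n = 3.12
  tungsten: E = 405.4, α = 4.51, σ_y = 712.0 → σ = 119 MPa, n = 6.00
  molybdenum: E = 323.9, α = 5.02, σ_y = 517.8 → σ = 106 MPa, n = 4.90
The minimum is bronze at n = 3.12.

bronze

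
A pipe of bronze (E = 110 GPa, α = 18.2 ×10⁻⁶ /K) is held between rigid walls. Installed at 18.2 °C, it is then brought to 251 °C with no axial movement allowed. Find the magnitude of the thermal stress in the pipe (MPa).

ΔT = 232.8 K. Constrained thermal stress σ = E·α·ΔT = 110.0×10³ MPa × 18.2×10⁻⁶ × 232.8 = 466 MPa (compressive).

466 MPa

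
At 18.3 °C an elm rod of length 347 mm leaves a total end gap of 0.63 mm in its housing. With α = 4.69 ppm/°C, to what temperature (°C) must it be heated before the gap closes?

α·L₀·ΔT = 0.63 mm ⇒ ΔT = 0.63 / (4.69×10⁻⁶ × 347.0) = 387.1 K.
T = 18.3 + 387.1 = 405.4 °C.

405 °C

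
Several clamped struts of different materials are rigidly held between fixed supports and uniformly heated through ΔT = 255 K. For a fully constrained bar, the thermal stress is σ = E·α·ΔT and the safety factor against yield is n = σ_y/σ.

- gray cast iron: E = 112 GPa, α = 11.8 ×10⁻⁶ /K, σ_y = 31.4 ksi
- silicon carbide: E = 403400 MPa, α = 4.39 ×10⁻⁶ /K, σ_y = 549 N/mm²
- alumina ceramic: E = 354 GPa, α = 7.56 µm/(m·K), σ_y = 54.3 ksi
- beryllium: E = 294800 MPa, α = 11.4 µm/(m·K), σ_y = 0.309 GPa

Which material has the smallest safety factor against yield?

Converting E to GPa, α to ×10⁻⁶/K, σ_y to MPa, then σ and n for each:
  gray cast iron: E = 112.0, α = 11.8, σ_y = 216.5 → σ = 337 MPa, n = 0.642
  silicon carbide: E = 403.4, α = 4.39, σ_y = 549.0 → σ = 452 MPa, n = 1.22
  alumina ceramic: E = 354.0, α = 7.56, σ_y = 374.4 → σ = 682 MPa, n = 0.549
  beryllium: E = 294.8, α = 11.4, σ_y = 309.0 → σ = 857 MPa, n = 0.361
The minimum is beryllium at n = 0.361.

beryllium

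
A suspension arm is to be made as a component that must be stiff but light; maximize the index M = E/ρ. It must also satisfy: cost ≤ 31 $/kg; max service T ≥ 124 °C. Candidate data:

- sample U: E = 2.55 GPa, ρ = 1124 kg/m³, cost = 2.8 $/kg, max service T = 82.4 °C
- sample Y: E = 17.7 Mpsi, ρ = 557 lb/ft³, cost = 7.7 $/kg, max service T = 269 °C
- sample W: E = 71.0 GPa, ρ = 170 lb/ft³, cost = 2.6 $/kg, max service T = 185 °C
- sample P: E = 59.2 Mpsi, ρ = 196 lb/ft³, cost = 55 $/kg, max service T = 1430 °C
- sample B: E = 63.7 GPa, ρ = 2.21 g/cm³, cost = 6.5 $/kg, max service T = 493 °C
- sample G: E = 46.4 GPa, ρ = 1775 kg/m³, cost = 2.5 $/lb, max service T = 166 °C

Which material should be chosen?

Screen on constraints: cost ≤ 31 $/kg; max service T ≥ 124 °C. Survivors: sample Y, sample W, sample B, sample G.
After converting to SI:
  sample Y: E = 122.0 GPa, ρ = 8922 kg/m³
  sample W: E = 71.00 GPa, ρ = 2723 kg/m³
  sample B: E = 63.70 GPa, ρ = 2210 kg/m³
  sample G: E = 46.40 GPa, ρ = 1775 kg/m³
  sample B: M = 28.8 MN·m/kg
  sample G: M = 26.1 MN·m/kg
  sample W: M = 26.1 MN·m/kg
  sample Y: M = 13.7 MN·m/kg
Sample B ranks first.

sample B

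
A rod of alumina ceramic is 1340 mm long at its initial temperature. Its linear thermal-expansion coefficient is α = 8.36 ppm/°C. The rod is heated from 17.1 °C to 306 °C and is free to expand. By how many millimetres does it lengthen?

ΔT = 306 − 17.1 = 288.9 K.
ΔL = α·L₀·ΔT = 8.36×10⁻⁶ × 1340 mm × 288.9 K = 3.24 mm.

3.24 mm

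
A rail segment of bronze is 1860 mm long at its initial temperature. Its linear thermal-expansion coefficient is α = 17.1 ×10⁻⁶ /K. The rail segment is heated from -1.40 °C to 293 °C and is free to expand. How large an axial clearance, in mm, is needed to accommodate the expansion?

ΔT = 293 − (-1.40) = 294.4 K.
ΔL = α·L₀·ΔT = 17.1×10⁻⁶ × 1860 mm × 294.4 K = 9.36 mm.

9.36 mm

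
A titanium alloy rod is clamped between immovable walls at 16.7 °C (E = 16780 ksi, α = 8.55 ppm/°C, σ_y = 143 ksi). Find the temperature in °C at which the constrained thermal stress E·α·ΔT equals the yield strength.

E = 16780 ksi = 115.7 GPa.
σ_y = 143 ksi = 986.0 MPa.
E·α·ΔT = 986.0 MPa ⇒ ΔT = 986.0 / (115.7×10³ × 8.55×10⁻⁶) = 996.7 K.
T = 16.7 + 996.7 = 1013 °C.

1010 °C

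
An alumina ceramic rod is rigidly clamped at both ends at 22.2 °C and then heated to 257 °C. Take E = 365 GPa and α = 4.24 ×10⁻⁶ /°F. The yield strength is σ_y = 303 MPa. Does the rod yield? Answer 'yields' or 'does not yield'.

α = 4.24×10⁻⁶/°F × 9/5 = 7.63×10⁻⁶/K.
ΔT = 234.8 K. Constrained thermal stress σ = E·α·ΔT = 365.0×10³ MPa × 7.63×10⁻⁶ × 234.8 = 654 MPa (compressive).
Compare to σ_y = 303 MPa: σ ≥ σ_y, so it yields.

yields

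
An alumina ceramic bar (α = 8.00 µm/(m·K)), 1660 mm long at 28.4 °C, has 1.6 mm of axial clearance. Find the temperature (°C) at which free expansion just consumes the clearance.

149 °C

α·L₀·ΔT = 1.6 mm ⇒ ΔT = 1.6 / (8.00×10⁻⁶ × 1660.0) = 120.5 K.
T = 28.4 + 120.5 = 148.9 °C.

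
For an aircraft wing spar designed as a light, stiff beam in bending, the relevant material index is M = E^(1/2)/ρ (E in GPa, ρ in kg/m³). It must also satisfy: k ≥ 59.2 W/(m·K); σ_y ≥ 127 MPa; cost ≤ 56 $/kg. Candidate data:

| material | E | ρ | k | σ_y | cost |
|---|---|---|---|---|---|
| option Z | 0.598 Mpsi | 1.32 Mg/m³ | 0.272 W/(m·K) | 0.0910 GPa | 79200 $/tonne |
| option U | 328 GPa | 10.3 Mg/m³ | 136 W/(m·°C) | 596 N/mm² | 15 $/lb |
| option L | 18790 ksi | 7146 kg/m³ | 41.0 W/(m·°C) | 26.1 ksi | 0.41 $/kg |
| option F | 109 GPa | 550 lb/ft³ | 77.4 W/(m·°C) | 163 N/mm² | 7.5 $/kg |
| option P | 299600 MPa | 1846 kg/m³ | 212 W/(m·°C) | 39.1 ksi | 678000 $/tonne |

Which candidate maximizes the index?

Screen on constraints: k ≥ 59.2 W/(m·K); σ_y ≥ 127 MPa; cost ≤ 56 $/kg. Survivors: option U, option F.
In SI units:
  option U: E = 328.0 GPa, ρ = 10300 kg/m³
  option F: E = 109.0 GPa, ρ = 8810 kg/m³
  option U: M = 1.76×10⁻³
  option F: M = 1.19×10⁻³
Highest index: option U.

option U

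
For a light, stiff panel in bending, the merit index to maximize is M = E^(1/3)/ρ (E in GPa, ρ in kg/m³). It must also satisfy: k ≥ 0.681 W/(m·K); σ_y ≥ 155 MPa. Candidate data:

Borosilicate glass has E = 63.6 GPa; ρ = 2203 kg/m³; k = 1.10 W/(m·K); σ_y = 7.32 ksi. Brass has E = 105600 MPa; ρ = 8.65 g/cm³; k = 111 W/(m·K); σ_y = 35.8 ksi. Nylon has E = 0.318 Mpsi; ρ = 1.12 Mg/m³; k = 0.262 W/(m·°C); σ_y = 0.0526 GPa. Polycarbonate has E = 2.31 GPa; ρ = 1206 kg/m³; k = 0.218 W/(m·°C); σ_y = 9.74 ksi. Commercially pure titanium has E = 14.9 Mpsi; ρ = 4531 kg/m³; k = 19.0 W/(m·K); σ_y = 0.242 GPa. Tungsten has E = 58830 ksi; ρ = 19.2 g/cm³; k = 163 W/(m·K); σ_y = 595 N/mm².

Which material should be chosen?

Screen on constraints: k ≥ 0.681 W/(m·K); σ_y ≥ 155 MPa. Survivors: brass, commercially pure titanium, tungsten.
After converting to SI:
  brass: E = 105.6 GPa, ρ = 8650 kg/m³
  commercially pure titanium: E = 102.7 GPa, ρ = 4531 kg/m³
  tungsten: E = 405.6 GPa, ρ = 19200 kg/m³
  commercially pure titanium: M = 1.03×10⁻³
  brass: M = 0.546×10⁻³
  tungsten: M = 0.386×10⁻³
Commercially pure titanium has the largest M.

commercially pure titanium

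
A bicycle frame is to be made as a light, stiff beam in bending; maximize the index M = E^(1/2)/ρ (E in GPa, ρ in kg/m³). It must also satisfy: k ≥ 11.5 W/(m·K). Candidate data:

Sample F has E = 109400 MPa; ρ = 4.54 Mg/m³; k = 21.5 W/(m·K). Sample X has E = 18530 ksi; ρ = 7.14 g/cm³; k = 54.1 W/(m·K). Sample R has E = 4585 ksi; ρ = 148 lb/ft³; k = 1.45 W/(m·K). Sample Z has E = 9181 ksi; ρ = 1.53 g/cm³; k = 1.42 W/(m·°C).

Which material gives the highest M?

sample F

Screen on constraints: k ≥ 11.5 W/(m·K). Survivors: sample F, sample X.
Putting every candidate on a common basis:
  sample F: E = 109.4 GPa, ρ = 4540 kg/m³
  sample X: E = 127.8 GPa, ρ = 7140 kg/m³
  sample F: M = 2.30×10⁻³
  sample X: M = 1.58×10⁻³
Highest index: sample F.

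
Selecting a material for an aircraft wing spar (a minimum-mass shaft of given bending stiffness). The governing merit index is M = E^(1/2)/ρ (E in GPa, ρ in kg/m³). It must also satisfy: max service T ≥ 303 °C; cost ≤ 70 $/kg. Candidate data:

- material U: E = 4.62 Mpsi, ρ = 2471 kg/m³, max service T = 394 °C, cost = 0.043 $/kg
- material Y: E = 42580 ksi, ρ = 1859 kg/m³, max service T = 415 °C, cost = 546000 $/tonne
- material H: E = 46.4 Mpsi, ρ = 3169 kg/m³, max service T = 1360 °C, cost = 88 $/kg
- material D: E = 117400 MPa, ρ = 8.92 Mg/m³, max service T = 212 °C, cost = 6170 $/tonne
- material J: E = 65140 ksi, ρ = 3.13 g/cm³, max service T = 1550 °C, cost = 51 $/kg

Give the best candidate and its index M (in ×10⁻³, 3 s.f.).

Screen on constraints: max service T ≥ 303 °C; cost ≤ 70 $/kg. Survivors: material U, material J.
After converting to SI:
  material U: E = 31.85 GPa, ρ = 2471 kg/m³
  material J: E = 449.1 GPa, ρ = 3130 kg/m³
  material J: M = 6.77×10⁻³
  material U: M = 2.28×10⁻³
The maximum is for material J.

material J, M = 6.77×10⁻³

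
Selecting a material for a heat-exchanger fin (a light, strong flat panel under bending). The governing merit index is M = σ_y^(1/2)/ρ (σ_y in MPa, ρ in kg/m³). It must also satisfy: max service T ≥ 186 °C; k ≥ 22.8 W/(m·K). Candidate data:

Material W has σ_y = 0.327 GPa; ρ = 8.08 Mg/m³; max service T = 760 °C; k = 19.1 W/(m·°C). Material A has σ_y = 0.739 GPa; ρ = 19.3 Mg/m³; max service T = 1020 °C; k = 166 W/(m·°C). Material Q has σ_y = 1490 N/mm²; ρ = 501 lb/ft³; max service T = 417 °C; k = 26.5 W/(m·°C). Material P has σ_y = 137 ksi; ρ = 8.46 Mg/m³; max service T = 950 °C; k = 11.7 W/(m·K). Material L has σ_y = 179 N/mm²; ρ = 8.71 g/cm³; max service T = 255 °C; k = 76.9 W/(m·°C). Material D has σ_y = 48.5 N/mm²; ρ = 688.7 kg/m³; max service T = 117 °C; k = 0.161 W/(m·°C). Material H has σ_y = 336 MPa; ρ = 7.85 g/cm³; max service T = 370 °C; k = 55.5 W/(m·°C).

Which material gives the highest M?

Screen on constraints: max service T ≥ 186 °C; k ≥ 22.8 W/(m·K). Survivors: material A, material Q, material L, material H.
Normalizing units and computing the index:
  material A: σ_y = 739.0 MPa, ρ = 19300 kg/m³
  material Q: σ_y = 1490 MPa, ρ = 8025 kg/m³
  material L: σ_y = 179.0 MPa, ρ = 8710 kg/m³
  material H: σ_y = 336.0 MPa, ρ = 7850 kg/m³
  material Q: M = 4.81×10⁻³
  material H: M = 2.34×10⁻³
  material L: M = 1.54×10⁻³
  material A: M = 1.41×10⁻³
Highest index: material Q.

material Q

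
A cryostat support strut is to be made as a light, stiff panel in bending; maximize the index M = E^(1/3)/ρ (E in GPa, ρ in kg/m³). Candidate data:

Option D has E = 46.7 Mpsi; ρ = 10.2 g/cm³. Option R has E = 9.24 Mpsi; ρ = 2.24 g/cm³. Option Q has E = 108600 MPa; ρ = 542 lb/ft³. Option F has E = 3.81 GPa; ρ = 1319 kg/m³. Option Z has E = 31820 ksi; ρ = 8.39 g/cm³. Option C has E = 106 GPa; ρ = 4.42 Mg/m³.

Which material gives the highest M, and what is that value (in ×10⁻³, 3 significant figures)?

option R, M = 1.78×10⁻³

Convert each candidate to consistent units, then evaluate M:
  option D: E = 322.0 GPa, ρ = 10200 kg/m³
  option R: E = 63.71 GPa, ρ = 2240 kg/m³
  option Q: E = 108.6 GPa, ρ = 8682 kg/m³
  option F: E = 3.810 GPa, ρ = 1319 kg/m³
  option Z: E = 219.4 GPa, ρ = 8390 kg/m³
  option C: E = 106.0 GPa, ρ = 4420 kg/m³
  option R: M = 1.78×10⁻³
  option F: M = 1.18×10⁻³
  option C: M = 1.07×10⁻³
  option Z: M = 0.719×10⁻³
  option D: M = 0.672×10⁻³
  option Q: M = 0.550×10⁻³
Highest index: option R.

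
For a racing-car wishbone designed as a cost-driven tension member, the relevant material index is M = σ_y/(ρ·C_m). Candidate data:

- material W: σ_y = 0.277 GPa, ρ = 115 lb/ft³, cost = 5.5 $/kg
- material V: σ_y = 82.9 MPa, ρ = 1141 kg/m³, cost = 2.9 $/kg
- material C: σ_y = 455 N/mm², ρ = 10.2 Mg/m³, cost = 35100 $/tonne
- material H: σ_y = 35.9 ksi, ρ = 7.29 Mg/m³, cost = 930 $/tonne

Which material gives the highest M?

After converting to SI:
  material W: σ_y = 277.0 MPa, ρ = 1842 kg/m³, cost = 5.500 $/kg
  material V: σ_y = 82.90 MPa, ρ = 1141 kg/m³, cost = 2.900 $/kg
  material C: σ_y = 455.0 MPa, ρ = 10200 kg/m³, cost = 35.10 $/kg
  material H: σ_y = 247.5 MPa, ρ = 7290 kg/m³, cost = 0.9300 $/kg
  material H: M = 36.5 kN·m per $
  material W: M = 27.3 kN·m per $
  material V: M = 25.1 kN·m per $
  material C: M = 1.27 kN·m per $
The maximum is for material H.

material H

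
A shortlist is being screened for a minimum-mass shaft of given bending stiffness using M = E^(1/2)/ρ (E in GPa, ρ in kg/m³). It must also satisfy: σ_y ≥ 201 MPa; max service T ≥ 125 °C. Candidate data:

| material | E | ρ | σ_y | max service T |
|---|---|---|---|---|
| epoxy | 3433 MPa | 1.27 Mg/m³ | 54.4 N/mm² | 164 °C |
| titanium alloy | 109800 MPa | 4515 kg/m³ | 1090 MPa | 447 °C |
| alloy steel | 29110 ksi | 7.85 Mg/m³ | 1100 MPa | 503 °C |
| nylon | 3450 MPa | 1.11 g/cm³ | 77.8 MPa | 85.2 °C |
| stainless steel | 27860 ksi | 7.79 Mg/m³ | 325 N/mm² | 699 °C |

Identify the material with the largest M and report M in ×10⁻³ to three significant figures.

titanium alloy, M = 2.32×10⁻³

Screen on constraints: σ_y ≥ 201 MPa; max service T ≥ 125 °C. Survivors: titanium alloy, alloy steel, stainless steel.
Convert each candidate to consistent units, then evaluate M:
  titanium alloy: E = 109.8 GPa, ρ = 4515 kg/m³
  alloy steel: E = 200.7 GPa, ρ = 7850 kg/m³
  stainless steel: E = 192.1 GPa, ρ = 7790 kg/m³
  titanium alloy: M = 2.32×10⁻³
  alloy steel: M = 1.80×10⁻³
  stainless steel: M = 1.78×10⁻³
Titanium alloy has the largest M.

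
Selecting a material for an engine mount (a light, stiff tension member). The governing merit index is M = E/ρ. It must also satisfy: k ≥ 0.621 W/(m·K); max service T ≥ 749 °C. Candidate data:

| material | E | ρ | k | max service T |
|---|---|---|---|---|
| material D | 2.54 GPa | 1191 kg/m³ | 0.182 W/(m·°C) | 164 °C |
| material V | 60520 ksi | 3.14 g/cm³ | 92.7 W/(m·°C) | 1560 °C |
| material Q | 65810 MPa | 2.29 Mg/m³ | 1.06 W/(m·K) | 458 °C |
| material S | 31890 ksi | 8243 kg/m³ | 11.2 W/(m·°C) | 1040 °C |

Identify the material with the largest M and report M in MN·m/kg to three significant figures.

Screen on constraints: k ≥ 0.621 W/(m·K); max service T ≥ 749 °C. Survivors: material V, material S.
Convert each candidate to consistent units, then evaluate M:
  material V: E = 417.3 GPa, ρ = 3140 kg/m³
  material S: E = 219.9 GPa, ρ = 8243 kg/m³
  material V: M = 133 MN·m/kg
  material S: M = 26.7 MN·m/kg
The maximum is for material V.

material V, M = 133 MN·m/kg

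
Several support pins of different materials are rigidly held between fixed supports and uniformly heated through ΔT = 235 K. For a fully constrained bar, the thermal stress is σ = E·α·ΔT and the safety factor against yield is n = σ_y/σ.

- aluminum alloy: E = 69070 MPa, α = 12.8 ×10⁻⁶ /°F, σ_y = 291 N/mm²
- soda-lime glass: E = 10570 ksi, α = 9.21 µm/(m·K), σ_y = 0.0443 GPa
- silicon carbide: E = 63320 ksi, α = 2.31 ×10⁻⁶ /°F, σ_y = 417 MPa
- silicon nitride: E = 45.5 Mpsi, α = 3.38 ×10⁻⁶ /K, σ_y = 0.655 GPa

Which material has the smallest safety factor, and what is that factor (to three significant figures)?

With everything in SI (GPa, ×10⁻⁶/K, MPa):
  aluminum alloy: E = 69.07, α = 23.0, σ_y = 291.0 → σ = 374 MPa, n = 0.778
  soda-lime glass: E = 72.88, α = 9.21, σ_y = 44.30 → σ = 158 MPa, n = 0.281
  silicon carbide: E = 436.6, α = 4.16, σ_y = 417.0 → σ = 427 MPa, n = 0.978
  silicon nitride: E = 313.7, α = 3.38, σ_y = 655.0 → σ = 249 MPa, n = 2.63
The minimum is soda-lime glass at n = 0.281.

soda-lime glass, n = 0.281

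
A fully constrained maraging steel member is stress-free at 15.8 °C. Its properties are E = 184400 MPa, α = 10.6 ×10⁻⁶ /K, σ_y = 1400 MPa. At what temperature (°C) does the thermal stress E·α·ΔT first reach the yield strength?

732 °C

E = 184400 MPa = 184.4 GPa.
E·α·ΔT = 1400 MPa ⇒ ΔT = 1400 / (184.4×10³ × 10.6×10⁻⁶) = 716.2 K.
T = 15.8 + 716.2 = 732.0 °C.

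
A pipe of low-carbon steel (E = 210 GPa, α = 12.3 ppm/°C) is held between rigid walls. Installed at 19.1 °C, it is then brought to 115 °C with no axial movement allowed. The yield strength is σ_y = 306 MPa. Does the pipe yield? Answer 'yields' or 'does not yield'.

ΔT = 95.90 K. Constrained thermal stress σ = E·α·ΔT = 210.0×10³ MPa × 12.3×10⁻⁶ × 95.90 = 248 MPa (compressive).
Compare to σ_y = 306 MPa: σ < σ_y, so it does not yield.

does not yield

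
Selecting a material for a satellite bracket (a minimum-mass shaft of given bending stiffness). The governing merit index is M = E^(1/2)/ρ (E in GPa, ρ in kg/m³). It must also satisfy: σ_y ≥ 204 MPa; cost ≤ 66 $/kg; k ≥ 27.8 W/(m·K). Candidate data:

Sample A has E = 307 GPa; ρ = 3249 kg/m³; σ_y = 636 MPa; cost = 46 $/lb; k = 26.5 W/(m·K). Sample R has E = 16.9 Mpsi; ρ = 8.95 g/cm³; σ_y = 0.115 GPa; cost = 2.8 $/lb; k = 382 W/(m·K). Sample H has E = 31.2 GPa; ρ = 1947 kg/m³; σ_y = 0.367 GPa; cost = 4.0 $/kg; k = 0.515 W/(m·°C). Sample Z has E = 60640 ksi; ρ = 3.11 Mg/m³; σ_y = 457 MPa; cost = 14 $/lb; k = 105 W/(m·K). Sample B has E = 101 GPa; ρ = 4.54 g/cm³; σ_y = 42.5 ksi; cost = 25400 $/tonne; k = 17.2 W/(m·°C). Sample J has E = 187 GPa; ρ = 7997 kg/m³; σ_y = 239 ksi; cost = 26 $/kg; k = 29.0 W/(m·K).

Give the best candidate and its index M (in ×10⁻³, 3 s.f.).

sample Z, M = 6.57×10⁻³

Screen on constraints: σ_y ≥ 204 MPa; cost ≤ 66 $/kg; k ≥ 27.8 W/(m·K). Survivors: sample Z, sample J.
Normalizing units and computing the index:
  sample Z: E = 418.1 GPa, ρ = 3110 kg/m³
  sample J: E = 187.0 GPa, ρ = 7997 kg/m³
  sample Z: M = 6.57×10⁻³
  sample J: M = 1.71×10⁻³
The maximum is for sample Z.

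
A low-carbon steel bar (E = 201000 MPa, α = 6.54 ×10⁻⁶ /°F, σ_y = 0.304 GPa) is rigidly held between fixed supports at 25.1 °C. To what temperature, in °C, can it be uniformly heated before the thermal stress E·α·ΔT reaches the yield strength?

E = 201000 MPa = 201.0 GPa.
α = 6.54×10⁻⁶/°F × 9/5 = 11.8×10⁻⁶/K.
σ_y = 0.304 GPa = 304.0 MPa.
E·α·ΔT = 304.0 MPa ⇒ ΔT = 304.0 / (201.0×10³ × 11.8×10⁻⁶) = 128.5 K.
T = 25.1 + 128.5 = 153.6 °C.

154 °C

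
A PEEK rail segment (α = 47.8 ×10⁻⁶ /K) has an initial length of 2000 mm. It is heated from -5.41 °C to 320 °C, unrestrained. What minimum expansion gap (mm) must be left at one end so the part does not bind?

31.1 mm

ΔT = 320 − (-5.41) = 325.4 K.
ΔL = α·L₀·ΔT = 47.8×10⁻⁶ × 2000 mm × 325.4 K = 31.1 mm.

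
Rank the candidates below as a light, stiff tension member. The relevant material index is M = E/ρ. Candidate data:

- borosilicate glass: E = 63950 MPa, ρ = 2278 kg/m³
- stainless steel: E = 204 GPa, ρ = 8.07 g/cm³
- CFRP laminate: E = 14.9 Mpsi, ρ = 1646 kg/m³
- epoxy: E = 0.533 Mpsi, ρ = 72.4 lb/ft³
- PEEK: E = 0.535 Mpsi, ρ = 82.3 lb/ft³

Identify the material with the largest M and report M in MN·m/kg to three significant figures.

Convert each candidate to consistent units, then evaluate M:
  borosilicate glass: E = 63.95 GPa, ρ = 2278 kg/m³
  stainless steel: E = 204.0 GPa, ρ = 8070 kg/m³
  CFRP laminate: E = 102.7 GPa, ρ = 1646 kg/m³
  epoxy: E = 3.675 GPa, ρ = 1160 kg/m³
  PEEK: E = 3.689 GPa, ρ = 1318 kg/m³
  CFRP laminate: M = 62.4 MN·m/kg
  borosilicate glass: M = 28.1 MN·m/kg
  stainless steel: M = 25.3 MN·m/kg
  epoxy: M = 3.17 MN·m/kg
  PEEK: M = 2.80 MN·m/kg
Highest index: CFRP laminate.

CFRP laminate, M = 62.4 MN·m/kg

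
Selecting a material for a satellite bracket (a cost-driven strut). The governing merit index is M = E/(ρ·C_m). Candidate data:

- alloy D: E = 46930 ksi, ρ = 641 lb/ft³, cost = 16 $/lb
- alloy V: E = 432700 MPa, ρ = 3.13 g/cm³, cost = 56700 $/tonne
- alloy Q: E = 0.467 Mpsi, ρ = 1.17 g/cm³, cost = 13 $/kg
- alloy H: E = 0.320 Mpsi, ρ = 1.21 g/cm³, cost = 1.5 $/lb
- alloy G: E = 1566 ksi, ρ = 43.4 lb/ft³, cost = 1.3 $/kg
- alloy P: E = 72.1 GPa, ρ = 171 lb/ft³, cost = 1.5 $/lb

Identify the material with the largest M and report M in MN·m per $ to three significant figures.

Putting every candidate on a common basis:
  alloy D: E = 323.6 GPa, ρ = 10270 kg/m³, cost = 35.27 $/kg
  alloy V: E = 432.7 GPa, ρ = 3130 kg/m³, cost = 56.70 $/kg
  alloy Q: E = 3.220 GPa, ρ = 1170 kg/m³, cost = 13.00 $/kg
  alloy H: E = 2.206 GPa, ρ = 1210 kg/m³, cost = 3.307 $/kg
  alloy G: E = 10.80 GPa, ρ = 695.2 kg/m³, cost = 1.300 $/kg
  alloy P: E = 72.10 GPa, ρ = 2739 kg/m³, cost = 3.307 $/kg
  alloy G: M = 11.9 MN·m per $
  alloy P: M = 7.96 MN·m per $
  alloy V: M = 2.44 MN·m per $
  alloy D: M = 0.893 MN·m per $
  alloy H: M = 0.551 MN·m per $
  alloy Q: M = 0.212 MN·m per $
Alloy G ranks first.

alloy G, M = 11.9 MN·m per $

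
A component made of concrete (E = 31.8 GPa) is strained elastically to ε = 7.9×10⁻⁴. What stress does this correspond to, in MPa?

σ = E·ε = 31800 MPa × 7.9×10⁻⁴ = 25.1 MPa.

25.1 MPa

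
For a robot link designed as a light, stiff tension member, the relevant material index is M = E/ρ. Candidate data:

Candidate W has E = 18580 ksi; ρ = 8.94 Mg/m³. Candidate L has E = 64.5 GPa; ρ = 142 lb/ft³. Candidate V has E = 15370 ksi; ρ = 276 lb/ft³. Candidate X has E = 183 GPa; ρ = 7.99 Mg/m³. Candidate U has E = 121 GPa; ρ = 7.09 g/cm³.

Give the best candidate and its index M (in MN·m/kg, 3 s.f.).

candidate L, M = 28.4 MN·m/kg

After converting to SI:
  candidate W: E = 128.1 GPa, ρ = 8940 kg/m³
  candidate L: E = 64.50 GPa, ρ = 2275 kg/m³
  candidate V: E = 106.0 GPa, ρ = 4421 kg/m³
  candidate X: E = 183.0 GPa, ρ = 7990 kg/m³
  candidate U: E = 121.0 GPa, ρ = 7090 kg/m³
  candidate L: M = 28.4 MN·m/kg
  candidate V: M = 24.0 MN·m/kg
  candidate X: M = 22.9 MN·m/kg
  candidate U: M = 17.1 MN·m/kg
  candidate W: M = 14.3 MN·m/kg
Candidate L has the largest M.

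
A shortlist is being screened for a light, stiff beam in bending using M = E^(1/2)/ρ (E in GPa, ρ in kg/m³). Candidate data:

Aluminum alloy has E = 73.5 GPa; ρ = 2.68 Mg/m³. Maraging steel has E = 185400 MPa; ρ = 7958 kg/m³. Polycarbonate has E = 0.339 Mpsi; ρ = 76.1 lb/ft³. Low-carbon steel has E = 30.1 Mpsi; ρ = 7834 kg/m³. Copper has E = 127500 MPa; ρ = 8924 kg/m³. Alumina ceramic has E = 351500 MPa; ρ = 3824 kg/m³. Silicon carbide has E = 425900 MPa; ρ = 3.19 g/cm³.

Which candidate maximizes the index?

Normalizing units and computing the index:
  aluminum alloy: E = 73.50 GPa, ρ = 2680 kg/m³
  maraging steel: E = 185.4 GPa, ρ = 7958 kg/m³
  polycarbonate: E = 2.337 GPa, ρ = 1219 kg/m³
  low-carbon steel: E = 207.5 GPa, ρ = 7834 kg/m³
  copper: E = 127.5 GPa, ρ = 8924 kg/m³
  alumina ceramic: E = 351.5 GPa, ρ = 3824 kg/m³
  silicon carbide: E = 425.9 GPa, ρ = 3190 kg/m³
  silicon carbide: M = 6.47×10⁻³
  alumina ceramic: M = 4.90×10⁻³
  aluminum alloy: M = 3.20×10⁻³
  low-carbon steel: M = 1.84×10⁻³
  maraging steel: M = 1.71×10⁻³
  copper: M = 1.27×10⁻³
  polycarbonate: M = 1.25×10⁻³
Highest index: silicon carbide.

silicon carbide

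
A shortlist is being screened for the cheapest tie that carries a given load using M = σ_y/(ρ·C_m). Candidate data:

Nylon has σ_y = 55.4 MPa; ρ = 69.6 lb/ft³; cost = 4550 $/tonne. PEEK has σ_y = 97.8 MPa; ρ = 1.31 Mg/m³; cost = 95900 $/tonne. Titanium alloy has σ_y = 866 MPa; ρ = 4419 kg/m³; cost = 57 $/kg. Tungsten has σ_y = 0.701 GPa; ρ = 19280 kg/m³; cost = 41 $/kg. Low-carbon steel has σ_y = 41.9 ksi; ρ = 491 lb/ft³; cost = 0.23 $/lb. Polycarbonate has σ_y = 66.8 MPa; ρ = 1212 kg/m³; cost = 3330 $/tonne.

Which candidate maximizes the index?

In SI units:
  nylon: σ_y = 55.40 MPa, ρ = 1115 kg/m³, cost = 4.550 $/kg
  PEEK: σ_y = 97.80 MPa, ρ = 1310 kg/m³, cost = 95.90 $/kg
  titanium alloy: σ_y = 866.0 MPa, ρ = 4419 kg/m³, cost = 57.00 $/kg
  tungsten: σ_y = 701.0 MPa, ρ = 19280 kg/m³, cost = 41.00 $/kg
  low-carbon steel: σ_y = 288.9 MPa, ρ = 7865 kg/m³, cost = 0.5071 $/kg
  polycarbonate: σ_y = 66.80 MPa, ρ = 1212 kg/m³, cost = 3.330 $/kg
  low-carbon steel: M = 72.4 kN·m per $
  polycarbonate: M = 16.6 kN·m per $
  nylon: M = 10.9 kN·m per $
  titanium alloy: M = 3.44 kN·m per $
  tungsten: M = 0.887 kN·m per $
  PEEK: M = 0.778 kN·m per $
Highest index: low-carbon steel.

low-carbon steel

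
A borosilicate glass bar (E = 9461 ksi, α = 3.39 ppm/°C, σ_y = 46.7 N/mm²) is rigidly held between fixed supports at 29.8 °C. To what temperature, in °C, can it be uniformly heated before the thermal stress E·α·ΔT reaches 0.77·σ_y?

192 °C

E = 9461 ksi = 65.23 GPa.
σ_y = 46.7 N/mm² = 46.70 MPa.
E·α·ΔT = 35.96 MPa ⇒ ΔT = 35.96 / (65.23×10³ × 3.39×10⁻⁶) = 162.6 K.
T = 29.8 + 162.6 = 192.4 °C.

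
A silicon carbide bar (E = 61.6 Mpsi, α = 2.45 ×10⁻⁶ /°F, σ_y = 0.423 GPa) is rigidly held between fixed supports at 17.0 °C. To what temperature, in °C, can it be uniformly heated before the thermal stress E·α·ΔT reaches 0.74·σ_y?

E = 61.6 Mpsi = 424.7 GPa.
α = 2.45×10⁻⁶/°F × 9/5 = 4.41×10⁻⁶/K.
σ_y = 0.423 GPa = 423.0 MPa.
E·α·ΔT = 313.0 MPa ⇒ ΔT = 313.0 / (424.7×10³ × 4.41×10⁻⁶) = 167.1 K.
T = 17.0 + 167.1 = 184.1 °C.

184 °C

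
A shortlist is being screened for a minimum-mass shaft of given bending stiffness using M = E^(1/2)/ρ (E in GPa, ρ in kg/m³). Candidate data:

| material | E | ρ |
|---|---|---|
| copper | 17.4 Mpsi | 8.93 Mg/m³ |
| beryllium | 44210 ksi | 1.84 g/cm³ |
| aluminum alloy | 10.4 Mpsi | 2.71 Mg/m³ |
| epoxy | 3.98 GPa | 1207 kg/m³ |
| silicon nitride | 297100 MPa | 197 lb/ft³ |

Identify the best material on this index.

beryllium

Convert each candidate to consistent units, then evaluate M:
  copper: E = 120.0 GPa, ρ = 8930 kg/m³
  beryllium: E = 304.8 GPa, ρ = 1840 kg/m³
  aluminum alloy: E = 71.71 GPa, ρ = 2710 kg/m³
  epoxy: E = 3.980 GPa, ρ = 1207 kg/m³
  silicon nitride: E = 297.1 GPa, ρ = 3156 kg/m³
  beryllium: M = 9.49×10⁻³
  silicon nitride: M = 5.46×10⁻³
  aluminum alloy: M = 3.12×10⁻³
  epoxy: M = 1.65×10⁻³
  copper: M = 1.23×10⁻³
The maximum is for beryllium.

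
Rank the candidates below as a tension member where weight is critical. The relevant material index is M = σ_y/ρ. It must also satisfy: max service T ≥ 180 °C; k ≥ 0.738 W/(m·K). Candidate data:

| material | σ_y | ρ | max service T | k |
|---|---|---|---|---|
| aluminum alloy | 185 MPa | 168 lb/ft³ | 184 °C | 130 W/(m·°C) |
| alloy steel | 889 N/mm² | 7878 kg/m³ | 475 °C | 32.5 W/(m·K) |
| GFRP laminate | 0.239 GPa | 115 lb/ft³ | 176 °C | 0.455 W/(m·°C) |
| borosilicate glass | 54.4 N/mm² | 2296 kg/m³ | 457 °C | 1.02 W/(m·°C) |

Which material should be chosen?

alloy steel

Screen on constraints: max service T ≥ 180 °C; k ≥ 0.738 W/(m·K). Survivors: aluminum alloy, alloy steel, borosilicate glass.
Normalizing units and computing the index:
  aluminum alloy: σ_y = 185.0 MPa, ρ = 2691 kg/m³
  alloy steel: σ_y = 889.0 MPa, ρ = 7878 kg/m³
  borosilicate glass: σ_y = 54.40 MPa, ρ = 2296 kg/m³
  alloy steel: M = 113 kN·m/kg
  aluminum alloy: M = 68.7 kN·m/kg
  borosilicate glass: M = 23.7 kN·m/kg
Alloy steel ranks first.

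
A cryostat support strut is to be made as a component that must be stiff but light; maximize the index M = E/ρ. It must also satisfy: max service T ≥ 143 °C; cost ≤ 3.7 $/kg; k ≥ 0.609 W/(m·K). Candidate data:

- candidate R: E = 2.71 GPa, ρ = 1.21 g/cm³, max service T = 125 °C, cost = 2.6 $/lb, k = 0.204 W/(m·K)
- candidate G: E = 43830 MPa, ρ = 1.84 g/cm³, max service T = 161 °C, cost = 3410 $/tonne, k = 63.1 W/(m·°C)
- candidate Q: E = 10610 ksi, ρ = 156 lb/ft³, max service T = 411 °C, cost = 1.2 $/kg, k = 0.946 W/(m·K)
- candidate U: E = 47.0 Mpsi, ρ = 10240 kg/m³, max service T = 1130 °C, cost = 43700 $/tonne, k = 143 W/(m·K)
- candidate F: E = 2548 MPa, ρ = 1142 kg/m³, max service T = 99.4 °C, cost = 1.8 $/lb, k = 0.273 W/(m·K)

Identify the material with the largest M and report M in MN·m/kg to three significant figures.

candidate Q, M = 29.3 MN·m/kg

Screen on constraints: max service T ≥ 143 °C; cost ≤ 3.7 $/kg; k ≥ 0.609 W/(m·K). Survivors: candidate G, candidate Q.
Putting every candidate on a common basis:
  candidate G: E = 43.83 GPa, ρ = 1840 kg/m³
  candidate Q: E = 73.15 GPa, ρ = 2499 kg/m³
  candidate Q: M = 29.3 MN·m/kg
  candidate G: M = 23.8 MN·m/kg
Candidate Q ranks first.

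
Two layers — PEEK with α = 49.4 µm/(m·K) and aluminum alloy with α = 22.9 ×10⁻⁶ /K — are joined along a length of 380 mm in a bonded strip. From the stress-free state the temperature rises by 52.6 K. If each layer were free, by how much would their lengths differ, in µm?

530 µm

Δα = |49.4 − 22.9|×10⁻⁶/K = 26.5×10⁻⁶/K.
ΔL_mismatch = Δα·L·ΔT = 26.5×10⁻⁶ × 380.0 mm × 52.6 K = 530 µm.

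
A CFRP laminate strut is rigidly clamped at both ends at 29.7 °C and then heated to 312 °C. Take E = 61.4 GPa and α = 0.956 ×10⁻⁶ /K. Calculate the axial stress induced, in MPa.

ΔT = 282.3 K. Constrained thermal stress σ = E·α·ΔT = 61.40×10³ MPa × 0.956×10⁻⁶ × 282.3 = 16.6 MPa (compressive).

16.6 MPa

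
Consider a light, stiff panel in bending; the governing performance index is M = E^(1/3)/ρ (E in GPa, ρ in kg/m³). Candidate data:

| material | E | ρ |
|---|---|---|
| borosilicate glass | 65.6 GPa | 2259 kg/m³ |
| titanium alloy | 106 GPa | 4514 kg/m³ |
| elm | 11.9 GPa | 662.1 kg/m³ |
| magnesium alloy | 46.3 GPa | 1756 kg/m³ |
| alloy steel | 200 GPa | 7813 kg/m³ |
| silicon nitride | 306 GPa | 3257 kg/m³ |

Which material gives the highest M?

elm

Per-candidate index values:
  elm: M = 3.45×10⁻³
  silicon nitride: M = 2.07×10⁻³
  magnesium alloy: M = 2.04×10⁻³
  borosilicate glass: M = 1.79×10⁻³
  titanium alloy: M = 1.05×10⁻³
  alloy steel: M = 0.749×10⁻³
Highest index: elm.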